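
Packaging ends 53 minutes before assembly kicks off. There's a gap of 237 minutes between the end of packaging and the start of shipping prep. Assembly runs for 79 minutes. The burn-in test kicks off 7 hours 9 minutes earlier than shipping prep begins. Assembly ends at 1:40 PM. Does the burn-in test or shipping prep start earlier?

Assembly starts at 1:40 PM − 79 min = 12:21 PM.
Packaging ends at 12:21 PM − 53 min = 11:28 AM.
Shipping prep starts at 11:28 AM + 237 min = 3:25 PM.
The burn-in test starts at 3:25 PM − 429 min = 8:16 AM.
The burn-in test starts at 8:16 AM and shipping prep starts at 3:25 PM, so the burn-in test is first.

the burn-in test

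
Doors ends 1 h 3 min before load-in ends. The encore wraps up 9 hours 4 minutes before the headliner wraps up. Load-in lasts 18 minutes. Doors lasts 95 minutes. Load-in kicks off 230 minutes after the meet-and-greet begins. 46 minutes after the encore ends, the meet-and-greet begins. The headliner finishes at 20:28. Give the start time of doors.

13:40

The encore ends at 20:28 − 544 min = 11:24.
The meet-and-greet starts at 11:24 + 46 min = 12:10.
Load-in starts at 12:10 + 230 min = 16:00.
Load-in ends at 16:00 + 18 min = 16:18.
Doors ends at 16:18 − 63 min = 15:15.
Doors starts at 15:15 − 95 min = 13:40.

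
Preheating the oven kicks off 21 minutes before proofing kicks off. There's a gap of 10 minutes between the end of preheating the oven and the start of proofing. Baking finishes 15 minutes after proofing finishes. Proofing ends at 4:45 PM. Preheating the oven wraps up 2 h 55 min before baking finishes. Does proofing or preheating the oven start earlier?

Baking ends at 4:45 PM + 15 min = 5:00 PM.
Preheating the oven ends at 5:00 PM − 175 min = 2:05 PM.
Proofing starts at 2:05 PM + 10 min = 2:15 PM.
Preheating the oven starts at 2:15 PM − 21 min = 1:54 PM.
Proofing starts at 2:15 PM and preheating the oven starts at 1:54 PM, so preheating the oven is first.

preheating the oven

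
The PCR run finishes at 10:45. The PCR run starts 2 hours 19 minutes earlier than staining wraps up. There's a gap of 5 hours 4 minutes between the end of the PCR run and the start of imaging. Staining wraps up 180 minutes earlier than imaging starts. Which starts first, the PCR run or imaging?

Imaging starts at 10:45 + 304 min = 15:49.
Staining ends at 15:49 − 180 min = 12:49.
The PCR run starts at 12:49 − 139 min = 10:30.
The PCR run starts at 10:30 and imaging starts at 15:49, so the PCR run is first.

the PCR run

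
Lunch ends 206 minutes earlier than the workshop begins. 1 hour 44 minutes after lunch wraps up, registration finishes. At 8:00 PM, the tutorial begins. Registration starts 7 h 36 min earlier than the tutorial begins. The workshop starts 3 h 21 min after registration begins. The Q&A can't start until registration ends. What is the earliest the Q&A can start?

Registration starts at 8:00 PM − 456 min = 12:24 PM.
The workshop starts at 12:24 PM + 201 min = 3:45 PM.
Lunch ends at 3:45 PM − 206 min = 12:19 PM.
Registration ends at 12:19 PM + 104 min = 2:03 PM.
The Q&A is bounded by registration, so the earliest it can start is 2:03 PM.

2:03 PM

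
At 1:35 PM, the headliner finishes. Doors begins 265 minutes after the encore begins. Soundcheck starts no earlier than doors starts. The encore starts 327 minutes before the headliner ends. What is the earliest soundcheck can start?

12:33 PM

The encore starts at 1:35 PM − 327 min = 8:08 AM.
Doors starts at 8:08 AM + 265 min = 12:33 PM.
Soundcheck is bounded by doors, so the earliest it can start is 12:33 PM.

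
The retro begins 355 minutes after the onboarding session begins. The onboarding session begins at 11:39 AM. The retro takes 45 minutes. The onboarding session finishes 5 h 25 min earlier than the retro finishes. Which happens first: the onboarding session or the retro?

the onboarding session

The retro starts at 11:39 AM + 355 min = 5:34 PM.
The onboarding session starts at 11:39 AM and the retro starts at 5:34 PM, so the onboarding session is first.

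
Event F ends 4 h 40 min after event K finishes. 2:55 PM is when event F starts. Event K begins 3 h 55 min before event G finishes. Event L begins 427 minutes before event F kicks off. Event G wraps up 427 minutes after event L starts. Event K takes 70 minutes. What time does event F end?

4:50 PM

Event L starts at 2:55 PM − 427 min = 7:48 AM.
Event G ends at 7:48 AM + 427 min = 2:55 PM.
Event K starts at 2:55 PM − 235 min = 11:00 AM.
Event K ends at 11:00 AM + 70 min = 12:10 PM.
Event F ends at 12:10 PM + 280 min = 4:50 PM.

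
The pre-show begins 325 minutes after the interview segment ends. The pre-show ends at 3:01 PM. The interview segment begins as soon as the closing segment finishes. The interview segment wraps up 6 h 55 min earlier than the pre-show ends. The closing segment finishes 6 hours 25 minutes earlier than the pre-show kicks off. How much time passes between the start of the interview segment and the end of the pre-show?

The interview segment ends at 3:01 PM − 415 min = 8:06 AM.
The pre-show starts at 8:06 AM + 325 min = 1:31 PM.
The closing segment ends at 1:31 PM − 385 min = 7:06 AM.
So the interview segment starts at 7:06 AM.
From 7:06 AM to 3:01 PM is 7 h 55 min.

7 h 55 min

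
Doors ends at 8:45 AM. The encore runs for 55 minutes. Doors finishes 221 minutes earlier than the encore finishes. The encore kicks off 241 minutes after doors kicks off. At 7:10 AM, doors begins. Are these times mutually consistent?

The encore starts at 7:10 AM + 241 min = 11:11 AM.
The encore ends at 11:11 AM + 55 min = 12:06 PM.
Doors ends at 12:06 PM − 221 min = 8:25 AM.
But doors is also said to end at 8:45 AM — a 20-minute conflict.

No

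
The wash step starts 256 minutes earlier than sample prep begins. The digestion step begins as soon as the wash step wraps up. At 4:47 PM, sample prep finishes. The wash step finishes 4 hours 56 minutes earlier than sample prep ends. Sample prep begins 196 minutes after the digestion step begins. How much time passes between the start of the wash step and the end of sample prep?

5 h 56 min

The wash step ends at 4:47 PM − 296 min = 11:51 AM.
So the digestion step starts at 11:51 AM.
Sample prep starts at 11:51 AM + 196 min = 3:07 PM.
The wash step starts at 3:07 PM − 256 min = 10:51 AM.
From 10:51 AM to 4:47 PM is 5 h 56 min.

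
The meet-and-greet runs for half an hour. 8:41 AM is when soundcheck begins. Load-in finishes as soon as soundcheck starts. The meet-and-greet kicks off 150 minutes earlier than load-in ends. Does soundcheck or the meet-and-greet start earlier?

Load-in ends at 8:41 AM.
The meet-and-greet starts at 8:41 AM − 150 min = 6:11 AM.
Soundcheck starts at 8:41 AM and the meet-and-greet starts at 6:11 AM, so the meet-and-greet is first.

the meet-and-greet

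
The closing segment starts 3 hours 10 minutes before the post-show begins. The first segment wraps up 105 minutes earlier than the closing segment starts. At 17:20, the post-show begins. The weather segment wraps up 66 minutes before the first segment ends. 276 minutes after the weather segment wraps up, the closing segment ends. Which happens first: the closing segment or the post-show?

The closing segment starts at 17:20 − 190 min = 14:10.
The closing segment starts at 14:10 and the post-show starts at 17:20, so the closing segment is first.

the closing segment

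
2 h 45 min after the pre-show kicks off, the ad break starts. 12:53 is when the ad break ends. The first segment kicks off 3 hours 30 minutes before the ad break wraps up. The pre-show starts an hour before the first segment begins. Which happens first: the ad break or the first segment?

the first segment

The first segment starts at 12:53 − 210 min = 09:23.
The pre-show starts at 09:23 − 60 min = 08:23.
The ad break starts at 08:23 + 165 min = 11:08.
The ad break starts at 11:08 and the first segment starts at 09:23, so the first segment is first.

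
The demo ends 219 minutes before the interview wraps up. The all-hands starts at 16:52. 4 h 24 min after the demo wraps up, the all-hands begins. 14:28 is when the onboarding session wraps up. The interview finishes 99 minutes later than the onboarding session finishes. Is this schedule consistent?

Yes

The interview ends at 14:28 + 99 min = 16:07.
The demo ends at 16:07 − 219 min = 12:28.
The all-hands starts at 12:28 + 264 min = 16:52.
That matches the stated 16:52, so the schedule is consistent.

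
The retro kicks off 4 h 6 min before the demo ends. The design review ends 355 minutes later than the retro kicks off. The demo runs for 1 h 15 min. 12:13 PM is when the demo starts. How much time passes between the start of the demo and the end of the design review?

3 h 4 min

The demo ends at 12:13 PM + 75 min = 1:28 PM.
The retro starts at 1:28 PM − 246 min = 9:22 AM.
The design review ends at 9:22 AM + 355 min = 3:17 PM.
From 12:13 PM to 3:17 PM is 3 h 4 min.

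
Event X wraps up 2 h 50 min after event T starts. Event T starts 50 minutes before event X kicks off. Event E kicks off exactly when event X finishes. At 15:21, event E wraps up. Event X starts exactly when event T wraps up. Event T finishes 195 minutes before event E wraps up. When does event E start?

14:06

Event T ends at 15:21 − 195 min = 12:06.
So event X starts at 12:06.
Event T starts at 12:06 − 50 min = 11:16.
Event X ends at 11:16 + 170 min = 14:06.
So event E starts at 14:06.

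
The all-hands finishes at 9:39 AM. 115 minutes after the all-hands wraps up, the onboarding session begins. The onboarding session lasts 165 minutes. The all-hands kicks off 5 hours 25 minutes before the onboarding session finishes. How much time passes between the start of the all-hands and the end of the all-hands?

The onboarding session starts at 9:39 AM + 115 min = 11:34 AM.
The onboarding session ends at 11:34 AM + 165 min = 2:19 PM.
The all-hands starts at 2:19 PM − 325 min = 8:54 AM.
From 8:54 AM to 9:39 AM is 45 minutes.

45 minutes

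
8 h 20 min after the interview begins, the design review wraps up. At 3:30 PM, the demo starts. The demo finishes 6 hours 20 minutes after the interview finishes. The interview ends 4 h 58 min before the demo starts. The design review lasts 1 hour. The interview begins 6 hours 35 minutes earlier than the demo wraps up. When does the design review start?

5:37 PM

The interview ends at 3:30 PM − 298 min = 10:32 AM.
The demo ends at 10:32 AM + 380 min = 4:52 PM.
The interview starts at 4:52 PM − 395 min = 10:17 AM.
The design review ends at 10:17 AM + 500 min = 6:37 PM.
The design review starts at 6:37 PM − 60 min = 5:37 PM.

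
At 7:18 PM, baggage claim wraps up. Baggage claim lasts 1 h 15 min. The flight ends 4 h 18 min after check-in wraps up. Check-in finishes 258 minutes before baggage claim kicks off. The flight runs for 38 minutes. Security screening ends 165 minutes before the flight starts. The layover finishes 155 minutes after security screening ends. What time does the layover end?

5:15 PM

Baggage claim starts at 7:18 PM − 75 min = 6:03 PM.
Check-in ends at 6:03 PM − 258 min = 1:45 PM.
The flight ends at 1:45 PM + 258 min = 6:03 PM.
The flight starts at 6:03 PM − 38 min = 5:25 PM.
Security screening ends at 5:25 PM − 165 min = 2:40 PM.
The layover ends at 2:40 PM + 155 min = 5:15 PM.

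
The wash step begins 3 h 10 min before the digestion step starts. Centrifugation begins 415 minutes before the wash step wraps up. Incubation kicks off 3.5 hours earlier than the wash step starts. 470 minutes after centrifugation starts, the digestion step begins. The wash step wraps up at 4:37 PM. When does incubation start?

Centrifugation starts at 4:37 PM − 415 min = 9:42 AM.
The digestion step starts at 9:42 AM + 470 min = 5:32 PM.
The wash step starts at 5:32 PM − 190 min = 2:22 PM.
Incubation starts at 2:22 PM − 210 min = 10:52 AM.

10:52 AM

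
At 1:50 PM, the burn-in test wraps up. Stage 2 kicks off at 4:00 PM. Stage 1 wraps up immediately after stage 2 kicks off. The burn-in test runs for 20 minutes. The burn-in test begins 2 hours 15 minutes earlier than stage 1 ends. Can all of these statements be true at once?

No

Stage 1 ends at 4:00 PM.
The burn-in test starts at 4:00 PM − 135 min = 1:45 PM.
The burn-in test ends at 1:45 PM + 20 min = 2:05 PM.
But the burn-in test is also said to end at 1:50 PM — a 15-minute conflict.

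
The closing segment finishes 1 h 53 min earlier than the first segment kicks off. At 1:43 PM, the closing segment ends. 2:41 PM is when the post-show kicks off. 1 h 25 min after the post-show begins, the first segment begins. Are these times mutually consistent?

No

The first segment starts at 2:41 PM + 85 min = 4:06 PM.
The closing segment ends at 4:06 PM − 113 min = 2:13 PM.
But the closing segment is also said to end at 1:43 PM — a 30-minute conflict.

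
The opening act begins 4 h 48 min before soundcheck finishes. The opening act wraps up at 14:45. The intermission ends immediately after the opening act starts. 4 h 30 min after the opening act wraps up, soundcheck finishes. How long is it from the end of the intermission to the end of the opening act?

18 minutes

Soundcheck ends at 14:45 + 270 min = 19:15.
The opening act starts at 19:15 − 288 min = 14:27.
So the intermission ends at 14:27.
From 14:27 to 14:45 is 18 minutes.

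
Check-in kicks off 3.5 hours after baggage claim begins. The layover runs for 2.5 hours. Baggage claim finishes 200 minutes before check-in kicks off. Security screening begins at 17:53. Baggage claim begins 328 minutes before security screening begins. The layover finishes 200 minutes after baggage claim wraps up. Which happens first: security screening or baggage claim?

Baggage claim starts at 17:53 − 328 min = 12:25.
Security screening starts at 17:53 and baggage claim starts at 12:25, so baggage claim is first.

baggage claim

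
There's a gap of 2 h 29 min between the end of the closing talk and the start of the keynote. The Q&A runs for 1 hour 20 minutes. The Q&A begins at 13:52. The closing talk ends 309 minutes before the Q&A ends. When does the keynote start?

The Q&A ends at 13:52 + 80 min = 15:12.
The closing talk ends at 15:12 − 309 min = 10:03.
The keynote starts at 10:03 + 149 min = 12:32.

12:32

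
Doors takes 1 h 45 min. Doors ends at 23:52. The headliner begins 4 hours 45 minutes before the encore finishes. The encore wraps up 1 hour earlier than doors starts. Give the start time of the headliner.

16:22

Doors starts at 23:52 − 105 min = 22:07.
The encore ends at 22:07 − 60 min = 21:07.
The headliner starts at 21:07 − 285 min = 16:22.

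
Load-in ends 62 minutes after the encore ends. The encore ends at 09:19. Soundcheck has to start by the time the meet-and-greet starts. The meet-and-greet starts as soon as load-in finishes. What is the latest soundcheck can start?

Load-in ends at 09:19 + 62 min = 10:21.
So the meet-and-greet starts at 10:21.
Soundcheck is bounded by the meet-and-greet, so the latest it can start is 10:21.

10:21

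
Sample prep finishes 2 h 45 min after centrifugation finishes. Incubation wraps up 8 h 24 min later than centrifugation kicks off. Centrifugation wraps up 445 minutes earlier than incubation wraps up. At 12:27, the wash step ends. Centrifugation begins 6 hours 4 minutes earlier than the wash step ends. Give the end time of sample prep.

10:07

Centrifugation starts at 12:27 − 364 min = 06:23.
Incubation ends at 06:23 + 504 min = 14:47.
Centrifugation ends at 14:47 − 445 min = 07:22.
Sample prep ends at 07:22 + 165 min = 10:07.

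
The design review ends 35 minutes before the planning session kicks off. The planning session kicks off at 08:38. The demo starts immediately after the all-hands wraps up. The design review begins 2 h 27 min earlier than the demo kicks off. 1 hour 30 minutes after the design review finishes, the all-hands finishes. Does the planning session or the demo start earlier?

The design review ends at 08:38 − 35 min = 08:03.
The all-hands ends at 08:03 + 90 min = 09:33.
So the demo starts at 09:33.
The planning session starts at 08:38 and the demo starts at 09:33, so the planning session is first.

the planning session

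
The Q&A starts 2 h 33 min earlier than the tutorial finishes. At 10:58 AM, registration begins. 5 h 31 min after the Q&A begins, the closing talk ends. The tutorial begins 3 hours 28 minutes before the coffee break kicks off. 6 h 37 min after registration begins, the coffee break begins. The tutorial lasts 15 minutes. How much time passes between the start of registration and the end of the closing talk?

382 minutes

The coffee break starts at 10:58 AM + 397 min = 5:35 PM.
The tutorial starts at 5:35 PM − 208 min = 2:07 PM.
The tutorial ends at 2:07 PM + 15 min = 2:22 PM.
The Q&A starts at 2:22 PM − 153 min = 11:49 AM.
The closing talk ends at 11:49 AM + 331 min = 5:20 PM.
From 10:58 AM to 5:20 PM is 382 minutes.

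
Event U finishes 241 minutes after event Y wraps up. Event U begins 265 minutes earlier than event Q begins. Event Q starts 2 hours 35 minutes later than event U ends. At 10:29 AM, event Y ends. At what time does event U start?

12:40 PM

Event U ends at 10:29 AM + 241 min = 2:30 PM.
Event Q starts at 2:30 PM + 155 min = 5:05 PM.
Event U starts at 5:05 PM − 265 min = 12:40 PM.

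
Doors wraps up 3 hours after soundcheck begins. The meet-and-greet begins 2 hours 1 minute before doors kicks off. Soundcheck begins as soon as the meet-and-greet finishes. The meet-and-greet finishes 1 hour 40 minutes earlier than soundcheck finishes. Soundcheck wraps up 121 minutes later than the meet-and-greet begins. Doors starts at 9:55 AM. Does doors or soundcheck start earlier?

soundcheck

The meet-and-greet starts at 9:55 AM − 121 min = 7:54 AM.
Soundcheck ends at 7:54 AM + 121 min = 9:55 AM.
The meet-and-greet ends at 9:55 AM − 100 min = 8:15 AM.
So soundcheck starts at 8:15 AM.
Doors starts at 9:55 AM and soundcheck starts at 8:15 AM, so soundcheck is first.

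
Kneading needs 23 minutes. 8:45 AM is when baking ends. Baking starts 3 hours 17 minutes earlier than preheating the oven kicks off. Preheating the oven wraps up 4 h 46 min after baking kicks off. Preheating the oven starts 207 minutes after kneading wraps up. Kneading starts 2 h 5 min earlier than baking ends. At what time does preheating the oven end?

Kneading starts at 8:45 AM − 125 min = 6:40 AM.
Kneading ends at 6:40 AM + 23 min = 7:03 AM.
Preheating the oven starts at 7:03 AM + 207 min = 10:30 AM.
Baking starts at 10:30 AM − 197 min = 7:13 AM.
Preheating the oven ends at 7:13 AM + 286 min = 11:59 AM.

11:59 AM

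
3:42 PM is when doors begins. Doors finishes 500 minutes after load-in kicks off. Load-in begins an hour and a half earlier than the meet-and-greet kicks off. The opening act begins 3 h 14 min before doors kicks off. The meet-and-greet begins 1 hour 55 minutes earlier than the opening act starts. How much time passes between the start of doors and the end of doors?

101 minutes

The opening act starts at 3:42 PM − 194 min = 12:28 PM.
The meet-and-greet starts at 12:28 PM − 115 min = 10:33 AM.
Load-in starts at 10:33 AM − 90 min = 9:03 AM.
Doors ends at 9:03 AM + 500 min = 5:23 PM.
From 3:42 PM to 5:23 PM is 101 minutes.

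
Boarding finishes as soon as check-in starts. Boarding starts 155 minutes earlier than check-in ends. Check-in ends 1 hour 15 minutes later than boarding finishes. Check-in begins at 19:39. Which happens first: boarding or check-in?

Boarding ends at 19:39.
Check-in ends at 19:39 + 75 min = 20:54.
Boarding starts at 20:54 − 155 min = 18:19.
Boarding starts at 18:19 and check-in starts at 19:39, so boarding is first.

boarding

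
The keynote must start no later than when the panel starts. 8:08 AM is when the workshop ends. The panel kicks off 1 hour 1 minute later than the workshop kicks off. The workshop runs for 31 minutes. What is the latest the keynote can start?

The workshop starts at 8:08 AM − 31 min = 7:37 AM.
The panel starts at 7:37 AM + 61 min = 8:38 AM.
The keynote is bounded by the panel, so the latest it can start is 8:38 AM.

8:38 AM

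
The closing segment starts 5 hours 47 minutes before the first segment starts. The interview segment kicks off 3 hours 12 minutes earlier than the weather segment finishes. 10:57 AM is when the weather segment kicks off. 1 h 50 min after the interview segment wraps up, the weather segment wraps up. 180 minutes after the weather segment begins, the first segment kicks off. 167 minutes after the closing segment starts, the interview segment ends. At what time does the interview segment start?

9:35 AM

The first segment starts at 10:57 AM + 180 min = 1:57 PM.
The closing segment starts at 1:57 PM − 347 min = 8:10 AM.
The interview segment ends at 8:10 AM + 167 min = 10:57 AM.
The weather segment ends at 10:57 AM + 110 min = 12:47 PM.
The interview segment starts at 12:47 PM − 192 min = 9:35 AM.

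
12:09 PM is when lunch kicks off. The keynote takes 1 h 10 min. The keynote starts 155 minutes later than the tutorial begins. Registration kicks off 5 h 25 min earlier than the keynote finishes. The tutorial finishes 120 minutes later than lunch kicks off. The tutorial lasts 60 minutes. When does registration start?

The tutorial ends at 12:09 PM + 120 min = 2:09 PM.
The tutorial starts at 2:09 PM − 60 min = 1:09 PM.
The keynote starts at 1:09 PM + 155 min = 3:44 PM.
The keynote ends at 3:44 PM + 70 min = 4:54 PM.
Registration starts at 4:54 PM − 325 min = 11:29 AM.

11:29 AM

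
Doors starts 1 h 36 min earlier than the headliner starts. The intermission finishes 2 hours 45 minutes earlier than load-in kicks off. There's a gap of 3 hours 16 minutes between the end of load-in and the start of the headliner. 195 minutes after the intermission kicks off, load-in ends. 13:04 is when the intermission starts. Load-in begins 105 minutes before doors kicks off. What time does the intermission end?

Load-in ends at 13:04 + 195 min = 16:19.
The headliner starts at 16:19 + 196 min = 19:35.
Doors starts at 19:35 − 96 min = 17:59.
Load-in starts at 17:59 − 105 min = 16:14.
The intermission ends at 16:14 − 165 min = 13:29.

13:29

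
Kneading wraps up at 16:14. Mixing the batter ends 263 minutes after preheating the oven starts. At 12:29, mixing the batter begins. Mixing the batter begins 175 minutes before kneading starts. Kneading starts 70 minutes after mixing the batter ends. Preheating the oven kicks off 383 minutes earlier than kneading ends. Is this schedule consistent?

Preheating the oven starts at 16:14 − 383 min = 09:51.
Mixing the batter ends at 09:51 + 263 min = 14:14.
Kneading starts at 14:14 + 70 min = 15:24.
Mixing the batter starts at 15:24 − 175 min = 12:29.
That matches the stated 12:29, so the schedule is consistent.

Yes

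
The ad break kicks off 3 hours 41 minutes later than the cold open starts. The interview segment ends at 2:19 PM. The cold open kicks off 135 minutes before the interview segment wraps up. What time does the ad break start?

3:45 PM

The cold open starts at 2:19 PM − 135 min = 12:04 PM.
The ad break starts at 12:04 PM + 221 min = 3:45 PM.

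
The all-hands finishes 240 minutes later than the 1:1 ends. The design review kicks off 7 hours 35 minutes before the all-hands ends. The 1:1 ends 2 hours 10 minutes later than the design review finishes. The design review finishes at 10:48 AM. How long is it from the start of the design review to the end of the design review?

The 1:1 ends at 10:48 AM + 130 min = 12:58 PM.
The all-hands ends at 12:58 PM + 240 min = 4:58 PM.
The design review starts at 4:58 PM − 455 min = 9:23 AM.
From 9:23 AM to 10:48 AM is 85 minutes.

85 minutes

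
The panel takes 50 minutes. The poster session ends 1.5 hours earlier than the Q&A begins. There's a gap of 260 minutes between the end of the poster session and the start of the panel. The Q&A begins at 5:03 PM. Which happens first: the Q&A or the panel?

The poster session ends at 5:03 PM − 90 min = 3:33 PM.
The panel starts at 3:33 PM + 260 min = 7:53 PM.
The Q&A starts at 5:03 PM and the panel starts at 7:53 PM, so the Q&A is first.

the Q&A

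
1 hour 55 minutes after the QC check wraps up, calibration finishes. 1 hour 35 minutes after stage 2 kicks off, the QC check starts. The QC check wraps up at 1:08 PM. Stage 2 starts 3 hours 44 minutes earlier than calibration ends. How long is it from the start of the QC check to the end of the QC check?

14 minutes

Calibration ends at 1:08 PM + 115 min = 3:03 PM.
Stage 2 starts at 3:03 PM − 224 min = 11:19 AM.
The QC check starts at 11:19 AM + 95 min = 12:54 PM.
From 12:54 PM to 1:08 PM is 14 minutes.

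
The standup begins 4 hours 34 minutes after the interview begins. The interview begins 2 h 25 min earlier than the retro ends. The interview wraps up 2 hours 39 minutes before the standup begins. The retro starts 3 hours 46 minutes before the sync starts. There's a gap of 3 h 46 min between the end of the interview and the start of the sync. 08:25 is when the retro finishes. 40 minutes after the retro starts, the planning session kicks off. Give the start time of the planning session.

08:35

The interview starts at 08:25 − 145 min = 06:00.
The standup starts at 06:00 + 274 min = 10:34.
The interview ends at 10:34 − 159 min = 07:55.
The sync starts at 07:55 + 226 min = 11:41.
The retro starts at 11:41 − 226 min = 07:55.
The planning session starts at 07:55 + 40 min = 08:35.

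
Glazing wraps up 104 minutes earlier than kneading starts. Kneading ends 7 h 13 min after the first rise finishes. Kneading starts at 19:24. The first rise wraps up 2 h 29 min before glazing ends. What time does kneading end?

Glazing ends at 19:24 − 104 min = 17:40.
The first rise ends at 17:40 − 149 min = 15:11.
Kneading ends at 15:11 + 433 min = 22:24.

22:24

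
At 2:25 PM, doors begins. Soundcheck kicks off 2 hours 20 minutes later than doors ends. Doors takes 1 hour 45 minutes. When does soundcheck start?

Doors ends at 2:25 PM + 105 min = 4:10 PM.
Soundcheck starts at 4:10 PM + 140 min = 6:30 PM.

6:30 PM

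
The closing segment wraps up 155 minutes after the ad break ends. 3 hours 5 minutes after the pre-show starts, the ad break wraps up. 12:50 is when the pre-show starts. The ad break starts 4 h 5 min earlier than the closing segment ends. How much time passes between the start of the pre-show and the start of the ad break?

95 minutes

The ad break ends at 12:50 + 185 min = 15:55.
The closing segment ends at 15:55 + 155 min = 18:30.
The ad break starts at 18:30 − 245 min = 14:25.
From 12:50 to 14:25 is 95 minutes.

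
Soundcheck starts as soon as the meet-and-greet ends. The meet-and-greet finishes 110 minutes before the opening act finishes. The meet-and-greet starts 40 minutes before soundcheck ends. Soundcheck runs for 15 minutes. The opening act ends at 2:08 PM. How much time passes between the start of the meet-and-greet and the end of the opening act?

The meet-and-greet ends at 2:08 PM − 110 min = 12:18 PM.
So soundcheck starts at 12:18 PM.
Soundcheck ends at 12:18 PM + 15 min = 12:33 PM.
The meet-and-greet starts at 12:33 PM − 40 min = 11:53 AM.
From 11:53 AM to 2:08 PM is 135 minutes.

135 minutes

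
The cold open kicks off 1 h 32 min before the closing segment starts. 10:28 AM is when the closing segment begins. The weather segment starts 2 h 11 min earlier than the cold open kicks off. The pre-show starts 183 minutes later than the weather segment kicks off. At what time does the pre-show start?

The cold open starts at 10:28 AM − 92 min = 8:56 AM.
The weather segment starts at 8:56 AM − 131 min = 6:45 AM.
The pre-show starts at 6:45 AM + 183 min = 9:48 AM.

9:48 AM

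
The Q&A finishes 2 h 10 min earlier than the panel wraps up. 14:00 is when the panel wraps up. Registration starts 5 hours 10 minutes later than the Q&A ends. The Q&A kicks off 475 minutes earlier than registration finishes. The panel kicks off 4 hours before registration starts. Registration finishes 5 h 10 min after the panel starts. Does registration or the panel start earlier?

the panel

The Q&A ends at 14:00 − 130 min = 11:50.
Registration starts at 11:50 + 310 min = 17:00.
The panel starts at 17:00 − 240 min = 13:00.
Registration starts at 17:00 and the panel starts at 13:00, so the panel is first.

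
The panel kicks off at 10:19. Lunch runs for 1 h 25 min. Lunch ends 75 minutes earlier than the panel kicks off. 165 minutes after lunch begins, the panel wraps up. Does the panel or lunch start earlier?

Lunch ends at 10:19 − 75 min = 09:04.
Lunch starts at 09:04 − 85 min = 07:39.
The panel starts at 10:19 and lunch starts at 07:39, so lunch is first.

lunch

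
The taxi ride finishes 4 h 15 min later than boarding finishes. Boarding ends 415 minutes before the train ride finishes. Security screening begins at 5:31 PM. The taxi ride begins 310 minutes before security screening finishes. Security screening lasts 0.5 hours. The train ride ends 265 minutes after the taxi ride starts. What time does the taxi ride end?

Security screening ends at 5:31 PM + 30 min = 6:01 PM.
The taxi ride starts at 6:01 PM − 310 min = 12:51 PM.
The train ride ends at 12:51 PM + 265 min = 5:16 PM.
Boarding ends at 5:16 PM − 415 min = 10:21 AM.
The taxi ride ends at 10:21 AM + 255 min = 2:36 PM.

2:36 PM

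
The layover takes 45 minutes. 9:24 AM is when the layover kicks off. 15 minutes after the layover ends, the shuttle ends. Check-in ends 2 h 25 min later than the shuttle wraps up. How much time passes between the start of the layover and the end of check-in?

3 hours 25 minutes

The layover ends at 9:24 AM + 45 min = 10:09 AM.
The shuttle ends at 10:09 AM + 15 min = 10:24 AM.
Check-in ends at 10:24 AM + 145 min = 12:49 PM.
From 9:24 AM to 12:49 PM is 3 hours 25 minutes.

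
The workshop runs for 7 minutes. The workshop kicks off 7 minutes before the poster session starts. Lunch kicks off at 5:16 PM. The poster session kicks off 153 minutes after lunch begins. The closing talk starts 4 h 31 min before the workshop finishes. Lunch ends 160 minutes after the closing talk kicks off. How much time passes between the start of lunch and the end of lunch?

The poster session starts at 5:16 PM + 153 min = 7:49 PM.
The workshop starts at 7:49 PM − 7 min = 7:42 PM.
The workshop ends at 7:42 PM + 7 min = 7:49 PM.
The closing talk starts at 7:49 PM − 271 min = 3:18 PM.
Lunch ends at 3:18 PM + 160 min = 5:58 PM.
From 5:16 PM to 5:58 PM is 42 minutes.

42 minutes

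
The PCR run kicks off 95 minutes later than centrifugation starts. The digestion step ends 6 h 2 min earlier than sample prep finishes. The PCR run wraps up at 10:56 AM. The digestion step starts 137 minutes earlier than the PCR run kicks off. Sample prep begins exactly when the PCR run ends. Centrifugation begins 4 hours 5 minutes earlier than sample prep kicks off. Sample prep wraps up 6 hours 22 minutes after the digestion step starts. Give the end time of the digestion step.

6:29 AM

Sample prep starts at 10:56 AM.
Centrifugation starts at 10:56 AM − 245 min = 6:51 AM.
The PCR run starts at 6:51 AM + 95 min = 8:26 AM.
The digestion step starts at 8:26 AM − 137 min = 6:09 AM.
Sample prep ends at 6:09 AM + 382 min = 12:31 PM.
The digestion step ends at 12:31 PM − 362 min = 6:29 AM.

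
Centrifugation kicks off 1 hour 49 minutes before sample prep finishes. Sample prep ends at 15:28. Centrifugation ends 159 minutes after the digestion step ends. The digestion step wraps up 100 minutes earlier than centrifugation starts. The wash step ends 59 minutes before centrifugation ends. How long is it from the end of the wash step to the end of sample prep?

109 minutes

Centrifugation starts at 15:28 − 109 min = 13:39.
The digestion step ends at 13:39 − 100 min = 11:59.
Centrifugation ends at 11:59 + 159 min = 14:38.
The wash step ends at 14:38 − 59 min = 13:39.
From 13:39 to 15:28 is 109 minutes.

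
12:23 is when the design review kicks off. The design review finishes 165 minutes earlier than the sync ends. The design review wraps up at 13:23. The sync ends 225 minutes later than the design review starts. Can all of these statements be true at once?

The sync ends at 12:23 + 225 min = 16:08.
The design review ends at 16:08 − 165 min = 13:23.
That matches the stated 13:23, so the schedule is consistent.

Yes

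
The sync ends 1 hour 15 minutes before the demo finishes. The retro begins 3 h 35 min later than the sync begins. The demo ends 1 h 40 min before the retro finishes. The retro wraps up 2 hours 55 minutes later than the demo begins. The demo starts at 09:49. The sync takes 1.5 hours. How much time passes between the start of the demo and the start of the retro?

2 h 5 min

The retro ends at 09:49 + 175 min = 12:44.
The demo ends at 12:44 − 100 min = 11:04.
The sync ends at 11:04 − 75 min = 09:49.
The sync starts at 09:49 − 90 min = 08:19.
The retro starts at 08:19 + 215 min = 11:54.
From 09:49 to 11:54 is 2 h 5 min.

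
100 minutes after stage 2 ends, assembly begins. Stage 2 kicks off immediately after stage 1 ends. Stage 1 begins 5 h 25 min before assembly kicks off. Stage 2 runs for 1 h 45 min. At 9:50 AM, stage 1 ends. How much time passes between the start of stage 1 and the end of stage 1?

2 hours

Stage 2 starts at 9:50 AM.
Stage 2 ends at 9:50 AM + 105 min = 11:35 AM.
Assembly starts at 11:35 AM + 100 min = 1:15 PM.
Stage 1 starts at 1:15 PM − 325 min = 7:50 AM.
From 7:50 AM to 9:50 AM is 2 hours.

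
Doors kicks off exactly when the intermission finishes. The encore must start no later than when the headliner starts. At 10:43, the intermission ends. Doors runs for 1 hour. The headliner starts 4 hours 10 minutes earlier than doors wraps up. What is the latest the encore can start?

07:33

Doors starts at 10:43.
Doors ends at 10:43 + 60 min = 11:43.
The headliner starts at 11:43 − 250 min = 07:33.
The encore is bounded by the headliner, so the latest it can start is 07:33.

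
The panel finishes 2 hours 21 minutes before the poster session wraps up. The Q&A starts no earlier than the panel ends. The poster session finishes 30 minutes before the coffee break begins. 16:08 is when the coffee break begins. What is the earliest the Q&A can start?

The poster session ends at 16:08 − 30 min = 15:38.
The panel ends at 15:38 − 141 min = 13:17.
The Q&A is bounded by the panel, so the earliest it can start is 13:17.

13:17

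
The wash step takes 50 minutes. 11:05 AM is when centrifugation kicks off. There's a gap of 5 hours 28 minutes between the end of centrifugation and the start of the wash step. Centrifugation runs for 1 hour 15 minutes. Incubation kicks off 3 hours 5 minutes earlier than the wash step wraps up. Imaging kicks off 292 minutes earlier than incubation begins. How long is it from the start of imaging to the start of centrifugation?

24 minutes

Centrifugation ends at 11:05 AM + 75 min = 12:20 PM.
The wash step starts at 12:20 PM + 328 min = 5:48 PM.
The wash step ends at 5:48 PM + 50 min = 6:38 PM.
Incubation starts at 6:38 PM − 185 min = 3:33 PM.
Imaging starts at 3:33 PM − 292 min = 10:41 AM.
From 10:41 AM to 11:05 AM is 24 minutes.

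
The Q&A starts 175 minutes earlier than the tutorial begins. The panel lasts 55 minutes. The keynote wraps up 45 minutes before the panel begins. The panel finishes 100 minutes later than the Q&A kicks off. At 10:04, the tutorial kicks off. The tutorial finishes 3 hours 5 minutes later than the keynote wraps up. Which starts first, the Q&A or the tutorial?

The Q&A starts at 10:04 − 175 min = 07:09.
The Q&A starts at 07:09 and the tutorial starts at 10:04, so the Q&A is first.

the Q&A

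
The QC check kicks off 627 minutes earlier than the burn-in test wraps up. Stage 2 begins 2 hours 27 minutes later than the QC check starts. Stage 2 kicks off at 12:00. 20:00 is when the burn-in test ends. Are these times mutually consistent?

Yes

The QC check starts at 20:00 − 627 min = 09:33.
Stage 2 starts at 09:33 + 147 min = 12:00.
That matches the stated 12:00, so the schedule is consistent.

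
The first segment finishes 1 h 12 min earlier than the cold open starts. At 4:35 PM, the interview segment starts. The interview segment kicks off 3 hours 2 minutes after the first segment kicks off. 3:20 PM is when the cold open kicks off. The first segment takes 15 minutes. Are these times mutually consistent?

No

The first segment ends at 3:20 PM − 72 min = 2:08 PM.
The first segment starts at 2:08 PM − 15 min = 1:53 PM.
The interview segment starts at 1:53 PM + 182 min = 4:55 PM.
But the interview segment is also said to start at 4:35 PM — a 20-minute conflict.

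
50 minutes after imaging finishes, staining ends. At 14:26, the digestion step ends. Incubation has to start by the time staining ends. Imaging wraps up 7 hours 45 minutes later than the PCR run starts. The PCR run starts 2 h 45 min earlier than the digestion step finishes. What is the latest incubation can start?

20:16

The PCR run starts at 14:26 − 165 min = 11:41.
Imaging ends at 11:41 + 465 min = 19:26.
Staining ends at 19:26 + 50 min = 20:16.
Incubation is bounded by staining, so the latest it can start is 20:16.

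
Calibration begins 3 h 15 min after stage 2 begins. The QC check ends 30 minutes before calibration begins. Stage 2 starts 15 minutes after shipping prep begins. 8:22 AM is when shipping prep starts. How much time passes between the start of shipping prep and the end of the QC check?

Stage 2 starts at 8:22 AM + 15 min = 8:37 AM.
Calibration starts at 8:37 AM + 195 min = 11:52 AM.
The QC check ends at 11:52 AM − 30 min = 11:22 AM.
From 8:22 AM to 11:22 AM is 3 hours.

3 hours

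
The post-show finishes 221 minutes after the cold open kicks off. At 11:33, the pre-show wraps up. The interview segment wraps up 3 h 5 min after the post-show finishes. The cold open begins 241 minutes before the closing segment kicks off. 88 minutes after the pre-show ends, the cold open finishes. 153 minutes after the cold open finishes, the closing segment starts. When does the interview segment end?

The cold open ends at 11:33 + 88 min = 13:01.
The closing segment starts at 13:01 + 153 min = 15:34.
The cold open starts at 15:34 − 241 min = 11:33.
The post-show ends at 11:33 + 221 min = 15:14.
The interview segment ends at 15:14 + 185 min = 18:19.

18:19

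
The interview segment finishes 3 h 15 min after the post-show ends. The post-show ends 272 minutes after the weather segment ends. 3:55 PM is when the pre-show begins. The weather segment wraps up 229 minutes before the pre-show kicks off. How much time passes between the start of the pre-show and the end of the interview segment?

The weather segment ends at 3:55 PM − 229 min = 12:06 PM.
The post-show ends at 12:06 PM + 272 min = 4:38 PM.
The interview segment ends at 4:38 PM + 195 min = 7:53 PM.
From 3:55 PM to 7:53 PM is 3 hours 58 minutes.

3 hours 58 minutes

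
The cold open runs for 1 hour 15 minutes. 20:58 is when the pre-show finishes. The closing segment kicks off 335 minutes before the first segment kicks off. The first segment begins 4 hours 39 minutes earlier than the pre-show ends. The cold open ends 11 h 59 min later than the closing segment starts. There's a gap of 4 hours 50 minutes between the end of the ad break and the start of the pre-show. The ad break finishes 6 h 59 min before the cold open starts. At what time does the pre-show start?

19:19

The first segment starts at 20:58 − 279 min = 16:19.
The closing segment starts at 16:19 − 335 min = 10:44.
The cold open ends at 10:44 + 719 min = 22:43.
The cold open starts at 22:43 − 75 min = 21:28.
The ad break ends at 21:28 − 419 min = 14:29.
The pre-show starts at 14:29 + 290 min = 19:19.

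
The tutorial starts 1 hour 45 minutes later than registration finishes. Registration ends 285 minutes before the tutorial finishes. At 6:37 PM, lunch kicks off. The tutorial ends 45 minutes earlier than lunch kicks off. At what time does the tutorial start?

The tutorial ends at 6:37 PM − 45 min = 5:52 PM.
Registration ends at 5:52 PM − 285 min = 1:07 PM.
The tutorial starts at 1:07 PM + 105 min = 2:52 PM.

2:52 PM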